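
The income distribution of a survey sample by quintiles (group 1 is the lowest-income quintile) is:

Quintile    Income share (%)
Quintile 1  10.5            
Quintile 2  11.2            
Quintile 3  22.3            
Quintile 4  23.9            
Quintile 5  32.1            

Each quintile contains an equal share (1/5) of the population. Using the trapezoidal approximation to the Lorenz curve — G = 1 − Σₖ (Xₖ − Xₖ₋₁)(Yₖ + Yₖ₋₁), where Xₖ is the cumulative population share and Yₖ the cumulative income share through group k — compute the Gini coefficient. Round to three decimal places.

0.224

Cumulative income shares Yₖ: 0.1050, 0.2170, 0.4400, 0.6790, 1.0000
Σ (Xₖ−Xₖ₋₁)(Yₖ+Yₖ₋₁) = (1/5)(0.1050+0.0000) + (1/5)(0.2170+0.1050) + (1/5)(0.4400+0.2170) + (1/5)(0.6790+0.4400) + (1/5)(1.0000+0.6790)
  = 0.0210 + 0.0644 + 0.1314 + 0.2238 + 0.3358 = 0.7764
G = 1 − 0.7764 = 0.2236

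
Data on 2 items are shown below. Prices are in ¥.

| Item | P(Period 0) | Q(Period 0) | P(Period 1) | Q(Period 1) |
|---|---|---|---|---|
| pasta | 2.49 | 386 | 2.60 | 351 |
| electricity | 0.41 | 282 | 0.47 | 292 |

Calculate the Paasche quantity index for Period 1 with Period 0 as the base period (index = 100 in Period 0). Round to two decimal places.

Paasche quantity index uses current-period prices as weights.
ΣP(Period 1)·Q(Period 1) = 2.60×351 + 0.47×292 = 912.6 + 137.24 = 1049.84
ΣP(Period 1)·Q(Period 0) = 2.60×386 + 0.47×282 = 1003.6 + 132.54 = 1136.14
Index = 1049.84 / 1136.14 × 100 = 92.4041

92.40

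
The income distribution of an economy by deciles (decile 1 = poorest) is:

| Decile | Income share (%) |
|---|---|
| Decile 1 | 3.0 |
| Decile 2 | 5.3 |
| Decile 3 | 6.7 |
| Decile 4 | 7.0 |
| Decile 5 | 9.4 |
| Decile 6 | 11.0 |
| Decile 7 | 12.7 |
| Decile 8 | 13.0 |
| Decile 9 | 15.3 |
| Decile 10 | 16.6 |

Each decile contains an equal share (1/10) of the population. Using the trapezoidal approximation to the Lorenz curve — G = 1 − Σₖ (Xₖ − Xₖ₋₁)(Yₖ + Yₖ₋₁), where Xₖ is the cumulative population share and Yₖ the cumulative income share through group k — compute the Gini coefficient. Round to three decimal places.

Cumulative income shares Yₖ: 0.0300, 0.0830, 0.1500, 0.2200, 0.3140, 0.4240, 0.5510, 0.6810, 0.8340, 1.0000
Σ (Xₖ−Xₖ₋₁)(Yₖ+Yₖ₋₁) = (1/10)(0.0300+0.0000) + (1/10)(0.0830+0.0300) + (1/10)(0.1500+0.0830) + (1/10)(0.2200+0.1500) + (1/10)(0.3140+0.2200) + (1/10)(0.4240+0.3140) + (1/10)(0.5510+0.4240) + (1/10)(0.6810+0.5510) + (1/10)(0.8340+0.6810) + (1/10)(1.0000+0.8340)
  = 0.0030 + 0.0113 + 0.0233 + 0.0370 + 0.0534 + 0.0738 + 0.0975 + 0.1232 + 0.1515 + 0.1834 = 0.7574
G = 1 − 0.7574 = 0.2426

0.243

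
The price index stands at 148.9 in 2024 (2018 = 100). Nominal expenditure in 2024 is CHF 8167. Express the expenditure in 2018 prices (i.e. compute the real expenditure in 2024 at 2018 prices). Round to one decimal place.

5484.9

Real = Nominal ÷ (Index/100) = 8167 ÷ (148.9/100)
     = 8167 ÷ 1.489 = 5484.8892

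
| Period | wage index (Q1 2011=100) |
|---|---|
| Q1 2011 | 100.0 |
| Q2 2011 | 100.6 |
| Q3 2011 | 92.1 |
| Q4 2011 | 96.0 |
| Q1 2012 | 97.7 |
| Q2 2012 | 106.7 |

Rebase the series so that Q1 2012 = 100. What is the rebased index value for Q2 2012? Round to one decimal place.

Rebased(Q2 2012) = 106.7 / 97.7 × 100 = 109.2119

109.2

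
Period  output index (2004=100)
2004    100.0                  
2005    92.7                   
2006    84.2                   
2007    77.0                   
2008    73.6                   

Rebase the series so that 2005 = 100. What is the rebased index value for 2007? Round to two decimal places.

83.06

Rebased(2007) = 77.0 / 92.7 × 100 = 83.0636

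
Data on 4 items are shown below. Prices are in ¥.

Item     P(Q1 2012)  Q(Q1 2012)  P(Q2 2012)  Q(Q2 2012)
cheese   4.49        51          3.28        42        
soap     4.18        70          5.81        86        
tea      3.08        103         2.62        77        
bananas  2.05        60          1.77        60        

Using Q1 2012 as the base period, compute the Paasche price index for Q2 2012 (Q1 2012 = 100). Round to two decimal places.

Paasche price index uses current-period quantities as weights.
ΣP(Q2 2012)·Q(Q2 2012) = 3.28×42 + 5.81×86 + 2.62×77 + 1.77×60 = 137.76 + 499.66 + 201.74 + 106.2 = 945.36
ΣP(Q1 2012)·Q(Q2 2012) = 4.49×42 + 4.18×86 + 3.08×77 + 2.05×60 = 188.58 + 359.48 + 237.16 + 123 = 908.22
Index = 945.36 / 908.22 × 100 = 104.0893

104.09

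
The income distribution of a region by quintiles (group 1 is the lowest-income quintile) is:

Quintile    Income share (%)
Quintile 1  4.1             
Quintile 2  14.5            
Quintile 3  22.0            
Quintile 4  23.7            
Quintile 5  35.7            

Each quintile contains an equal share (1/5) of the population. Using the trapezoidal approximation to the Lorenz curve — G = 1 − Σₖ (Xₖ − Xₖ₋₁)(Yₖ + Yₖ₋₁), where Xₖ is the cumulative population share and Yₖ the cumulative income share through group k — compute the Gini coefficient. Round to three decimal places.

Cumulative income shares Yₖ: 0.0410, 0.1860, 0.4060, 0.6430, 1.0000
Σ (Xₖ−Xₖ₋₁)(Yₖ+Yₖ₋₁) = (1/5)(0.0410+0.0000) + (1/5)(0.1860+0.0410) + (1/5)(0.4060+0.1860) + (1/5)(0.6430+0.4060) + (1/5)(1.0000+0.6430)
  = 0.0082 + 0.0454 + 0.1184 + 0.2098 + 0.3286 = 0.7104
G = 1 − 0.7104 = 0.2896

0.290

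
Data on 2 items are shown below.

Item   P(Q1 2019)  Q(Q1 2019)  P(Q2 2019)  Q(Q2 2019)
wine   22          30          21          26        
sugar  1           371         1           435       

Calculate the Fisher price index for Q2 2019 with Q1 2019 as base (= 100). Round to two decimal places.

97.25

Laspeyres component (base-period weights):
ΣP(Q2 2019)Q(Q1 2019) = 21×30 + 1×371 = 630 + 371 = 1001
ΣP(Q1 2019)Q(Q1 2019) = 22×30 + 1×371 = 660 + 371 = 1031
L = 1001 / 1031 × 100 = 97.0902
Paasche component (current-period weights):
ΣP(Q2 2019)Q(Q2 2019) = 21×26 + 1×435 = 546 + 435 = 981
ΣP(Q1 2019)Q(Q2 2019) = 22×26 + 1×435 = 572 + 435 = 1007
P = 981 / 1007 × 100 = 97.4181
Fisher = √(L × P) = √(97.0902 × 97.4181) = 97.2540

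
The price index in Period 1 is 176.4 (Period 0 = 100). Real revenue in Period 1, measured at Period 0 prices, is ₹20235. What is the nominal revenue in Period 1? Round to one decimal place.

Nominal = Real × (Index/100) = 20235 × (176.4/100)
        = 20235 × 1.764 = 35694.5400

35694.5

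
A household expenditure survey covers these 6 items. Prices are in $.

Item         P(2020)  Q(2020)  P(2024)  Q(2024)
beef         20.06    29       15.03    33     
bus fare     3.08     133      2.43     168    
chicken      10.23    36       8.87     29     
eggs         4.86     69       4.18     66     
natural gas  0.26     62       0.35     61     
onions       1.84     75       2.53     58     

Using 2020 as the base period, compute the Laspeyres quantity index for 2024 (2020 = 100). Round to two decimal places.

Laspeyres quantity index uses base-period prices as weights.
ΣP(2020)·Q(2024) = 20.06×33 + 3.08×168 + 10.23×29 + 4.86×66 + 0.26×61 + 1.84×58 = 661.98 + 517.44 + 296.67 + 320.76 + 15.86 + 106.72 = 1919.43
ΣP(2020)·Q(2020) = 20.06×29 + 3.08×133 + 10.23×36 + 4.86×69 + 0.26×62 + 1.84×75 = 581.74 + 409.64 + 368.28 + 335.34 + 16.12 + 138 = 1849.12
Index = 1919.43 / 1849.12 × 100 = 103.8023

103.80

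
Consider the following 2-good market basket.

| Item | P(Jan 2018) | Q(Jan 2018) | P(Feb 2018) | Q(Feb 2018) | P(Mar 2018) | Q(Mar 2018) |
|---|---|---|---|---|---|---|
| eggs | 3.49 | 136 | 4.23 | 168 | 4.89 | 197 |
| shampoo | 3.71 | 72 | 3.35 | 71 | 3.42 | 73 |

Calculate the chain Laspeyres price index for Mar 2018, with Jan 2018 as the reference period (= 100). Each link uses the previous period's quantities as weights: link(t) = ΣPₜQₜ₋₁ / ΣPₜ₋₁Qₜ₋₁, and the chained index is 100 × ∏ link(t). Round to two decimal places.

123.52

Link Jan 2018→Feb 2018:
ΣP(Feb 2018)Q(Jan 2018) = 4.23×136 + 3.35×72 = 575.28 + 241.2 = 816.48
ΣP(Jan 2018)Q(Jan 2018) = 3.49×136 + 3.71×72 = 474.64 + 267.12 = 741.76
link = 816.48/741.76 = 1.100733
Link Feb 2018→Mar 2018:
ΣP(Mar 2018)Q(Feb 2018) = 4.89×168 + 3.42×71 = 821.52 + 242.82 = 1064.34
ΣP(Feb 2018)Q(Feb 2018) = 4.23×168 + 3.35×71 = 710.64 + 237.85 = 948.49
link = 1064.34/948.49 = 1.122142
Chained index = 100 × 1.100733 × 1.122142 = 123.5179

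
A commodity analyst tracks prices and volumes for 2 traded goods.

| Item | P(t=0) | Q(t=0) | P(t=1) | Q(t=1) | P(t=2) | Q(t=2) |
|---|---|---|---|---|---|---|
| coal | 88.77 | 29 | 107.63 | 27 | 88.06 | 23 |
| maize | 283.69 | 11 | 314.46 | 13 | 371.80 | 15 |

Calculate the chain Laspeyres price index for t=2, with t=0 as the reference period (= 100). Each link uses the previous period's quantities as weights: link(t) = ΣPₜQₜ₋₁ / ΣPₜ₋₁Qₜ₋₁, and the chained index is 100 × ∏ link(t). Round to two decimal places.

Link t=0→t=1:
ΣP(t=1)Q(t=0) = 107.63×29 + 314.46×11 = 3121.27 + 3459.06 = 6580.33
ΣP(t=0)Q(t=0) = 88.77×29 + 283.69×11 = 2574.33 + 3120.59 = 5694.92
link = 6580.33/5694.92 = 1.155474
Link t=1→t=2:
ΣP(t=2)Q(t=1) = 88.06×27 + 371.80×13 = 2377.62 + 4833.4 = 7211.02
ΣP(t=1)Q(t=1) = 107.63×27 + 314.46×13 = 2906.01 + 4087.98 = 6993.99
link = 7211.02/6993.99 = 1.031031
Chained index = 100 × 1.155474 × 1.031031 = 119.1329

119.13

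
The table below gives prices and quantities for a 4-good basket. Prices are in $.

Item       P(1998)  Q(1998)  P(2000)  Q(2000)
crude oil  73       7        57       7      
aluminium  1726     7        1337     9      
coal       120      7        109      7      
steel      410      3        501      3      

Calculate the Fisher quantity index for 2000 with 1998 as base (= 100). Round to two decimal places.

122.89

Laspeyres component (base-period weights):
ΣP(1998)Q(2000) = 73×7 + 1726×9 + 120×7 + 410×3 = 511 + 15534 + 840 + 1230 = 18115
ΣP(1998)Q(1998) = 73×7 + 1726×7 + 120×7 + 410×3 = 511 + 12082 + 840 + 1230 = 14663
L = 18115 / 14663 × 100 = 123.5422
Paasche component (current-period weights):
ΣP(2000)Q(2000) = 57×7 + 1337×9 + 109×7 + 501×3 = 399 + 12033 + 763 + 1503 = 14698
ΣP(2000)Q(1998) = 57×7 + 1337×7 + 109×7 + 501×3 = 399 + 9359 + 763 + 1503 = 12024
P = 14698 / 12024 × 100 = 122.2389
Fisher = √(L × P) = √(123.5422 × 122.2389) = 122.8888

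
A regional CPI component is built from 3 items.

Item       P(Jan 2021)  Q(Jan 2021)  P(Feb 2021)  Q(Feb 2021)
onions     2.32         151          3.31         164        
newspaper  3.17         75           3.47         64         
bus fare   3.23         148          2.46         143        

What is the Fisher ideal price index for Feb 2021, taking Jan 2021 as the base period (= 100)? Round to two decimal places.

Laspeyres component (base-period weights):
ΣP(Feb 2021)Q(Jan 2021) = 3.31×151 + 3.47×75 + 2.46×148 = 499.81 + 260.25 + 364.08 = 1124.14
ΣP(Jan 2021)Q(Jan 2021) = 2.32×151 + 3.17×75 + 3.23×148 = 350.32 + 237.75 + 478.04 = 1066.11
L = 1124.14 / 1066.11 × 100 = 105.4432
Paasche component (current-period weights):
ΣP(Feb 2021)Q(Feb 2021) = 3.31×164 + 3.47×64 + 2.46×143 = 542.84 + 222.08 + 351.78 = 1116.7
ΣP(Jan 2021)Q(Feb 2021) = 2.32×164 + 3.17×64 + 3.23×143 = 380.48 + 202.88 + 461.89 = 1045.25
P = 1116.7 / 1045.25 × 100 = 106.8357
Fisher = √(L × P) = √(105.4432 × 106.8357) = 106.1371

106.14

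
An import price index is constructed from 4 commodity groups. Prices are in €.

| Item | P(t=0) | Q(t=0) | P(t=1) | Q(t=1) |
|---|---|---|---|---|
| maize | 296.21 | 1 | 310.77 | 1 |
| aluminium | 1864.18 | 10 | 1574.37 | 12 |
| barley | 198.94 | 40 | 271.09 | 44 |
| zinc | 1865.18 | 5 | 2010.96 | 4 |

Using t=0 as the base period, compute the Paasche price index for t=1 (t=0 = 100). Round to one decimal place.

Paasche price index uses current-period quantities as weights.
ΣP(t=1)·Q(t=1) = 310.77×1 + 1574.37×12 + 271.09×44 + 2010.96×4 = 310.77 + 18892.44 + 11927.96 + 8043.84 = 39175.01
ΣP(t=0)·Q(t=1) = 296.21×1 + 1864.18×12 + 198.94×44 + 1865.18×4 = 296.21 + 22370.16 + 8753.36 + 7460.72 = 38880.45
Index = 39175.01 / 38880.45 × 100 = 100.7576

100.8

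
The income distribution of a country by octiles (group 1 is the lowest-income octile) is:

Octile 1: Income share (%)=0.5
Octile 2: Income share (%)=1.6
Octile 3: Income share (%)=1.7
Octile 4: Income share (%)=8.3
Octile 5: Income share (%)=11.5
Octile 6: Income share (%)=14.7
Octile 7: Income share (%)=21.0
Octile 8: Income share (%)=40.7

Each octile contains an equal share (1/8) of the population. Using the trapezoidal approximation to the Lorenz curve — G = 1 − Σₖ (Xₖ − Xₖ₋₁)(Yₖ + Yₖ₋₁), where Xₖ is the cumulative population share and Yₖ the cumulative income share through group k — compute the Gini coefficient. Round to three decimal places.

Cumulative income shares Yₖ: 0.0050, 0.0210, 0.0380, 0.1210, 0.2360, 0.3830, 0.5930, 1.0000
Σ (Xₖ−Xₖ₋₁)(Yₖ+Yₖ₋₁) = (1/8)(0.0050+0.0000) + (1/8)(0.0210+0.0050) + (1/8)(0.0380+0.0210) + (1/8)(0.1210+0.0380) + (1/8)(0.2360+0.1210) + (1/8)(0.3830+0.2360) + (1/8)(0.5930+0.3830) + (1/8)(1.0000+0.5930)
  = 0.0006 + 0.0033 + 0.0074 + 0.0199 + 0.0446 + 0.0774 + 0.1220 + 0.1991 = 0.4743
G = 1 − 0.4743 = 0.5257

0.526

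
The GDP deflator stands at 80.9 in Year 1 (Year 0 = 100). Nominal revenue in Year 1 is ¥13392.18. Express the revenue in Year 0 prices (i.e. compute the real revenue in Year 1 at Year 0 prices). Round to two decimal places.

Real = Nominal ÷ (Index/100) = 13392.18 ÷ (80.9/100)
     = 13392.18 ÷ 0.809 = 16553.9926

16553.99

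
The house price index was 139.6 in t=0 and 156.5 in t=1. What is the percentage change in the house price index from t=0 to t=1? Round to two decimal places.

12.11%

Change = (156.5 − 139.6) / 139.6 × 100
       = 16.9 / 139.6 × 100 = 12.1060%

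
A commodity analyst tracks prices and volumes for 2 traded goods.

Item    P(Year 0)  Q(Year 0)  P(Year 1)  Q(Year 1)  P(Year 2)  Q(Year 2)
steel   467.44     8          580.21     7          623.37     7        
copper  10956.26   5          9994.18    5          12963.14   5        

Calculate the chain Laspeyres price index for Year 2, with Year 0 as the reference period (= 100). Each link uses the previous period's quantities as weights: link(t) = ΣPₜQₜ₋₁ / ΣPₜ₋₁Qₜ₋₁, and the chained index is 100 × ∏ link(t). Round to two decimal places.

119.48

Link Year 0→Year 1:
ΣP(Year 1)Q(Year 0) = 580.21×8 + 9994.18×5 = 4641.68 + 49970.9 = 54612.58
ΣP(Year 0)Q(Year 0) = 467.44×8 + 10956.26×5 = 3739.52 + 54781.3 = 58520.82
link = 54612.58/58520.82 = 0.933216
Link Year 1→Year 2:
ΣP(Year 2)Q(Year 1) = 623.37×7 + 12963.14×5 = 4363.59 + 64815.7 = 69179.29
ΣP(Year 1)Q(Year 1) = 580.21×7 + 9994.18×5 = 4061.47 + 49970.9 = 54032.37
link = 69179.29/54032.37 = 1.280330
Chained index = 100 × 0.933216 × 1.280330 = 119.4825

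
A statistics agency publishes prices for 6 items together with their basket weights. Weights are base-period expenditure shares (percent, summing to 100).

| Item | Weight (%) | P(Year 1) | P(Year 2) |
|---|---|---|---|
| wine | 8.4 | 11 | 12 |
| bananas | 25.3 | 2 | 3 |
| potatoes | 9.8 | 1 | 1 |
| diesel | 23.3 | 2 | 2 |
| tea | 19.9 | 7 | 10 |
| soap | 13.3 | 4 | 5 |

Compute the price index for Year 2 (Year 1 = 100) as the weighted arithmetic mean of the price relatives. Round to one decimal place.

125.3

wine: 8.4 × (12/11) = 8.4 × 1.090909 = 9.1636
bananas: 25.3 × (3/2) = 25.3 × 1.500000 = 37.9500
potatoes: 9.8 × (1/1) = 9.8 × 1.000000 = 9.8000
diesel: 23.3 × (2/2) = 23.3 × 1.000000 = 23.3000
tea: 19.9 × (10/7) = 19.9 × 1.428571 = 28.4286
soap: 13.3 × (5/4) = 13.3 × 1.250000 = 16.6250
Index = Σ wᵢ·(p₁ᵢ/p₀ᵢ) = 9.1636 + 37.9500 + 9.8000 + 23.3000 + 28.4286 + 16.6250 = 125.2672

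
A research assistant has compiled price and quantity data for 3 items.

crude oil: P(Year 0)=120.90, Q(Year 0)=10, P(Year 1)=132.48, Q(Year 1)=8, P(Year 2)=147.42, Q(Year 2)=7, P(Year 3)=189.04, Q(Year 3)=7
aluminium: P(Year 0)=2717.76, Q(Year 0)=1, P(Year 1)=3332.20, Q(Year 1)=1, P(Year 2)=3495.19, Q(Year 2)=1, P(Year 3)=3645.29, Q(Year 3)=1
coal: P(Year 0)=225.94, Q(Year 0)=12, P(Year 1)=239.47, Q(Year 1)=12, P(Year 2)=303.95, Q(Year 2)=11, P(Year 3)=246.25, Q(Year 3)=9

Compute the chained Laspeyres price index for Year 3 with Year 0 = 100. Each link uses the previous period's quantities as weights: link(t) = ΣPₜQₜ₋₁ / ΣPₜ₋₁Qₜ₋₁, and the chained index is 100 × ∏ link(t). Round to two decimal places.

Link Year 0→Year 1:
ΣP(Year 1)Q(Year 0) = 132.48×10 + 3332.20×1 + 239.47×12 = 1324.8 + 3332.2 + 2873.64 = 7530.64
ΣP(Year 0)Q(Year 0) = 120.90×10 + 2717.76×1 + 225.94×12 = 1209 + 2717.76 + 2711.28 = 6638.04
link = 7530.64/6638.04 = 1.134467
Link Year 1→Year 2:
ΣP(Year 2)Q(Year 1) = 147.42×8 + 3495.19×1 + 303.95×12 = 1179.36 + 3495.19 + 3647.4 = 8321.95
ΣP(Year 1)Q(Year 1) = 132.48×8 + 3332.20×1 + 239.47×12 = 1059.84 + 3332.2 + 2873.64 = 7265.68
link = 8321.95/7265.68 = 1.145378
Link Year 2→Year 3:
ΣP(Year 3)Q(Year 2) = 189.04×7 + 3645.29×1 + 246.25×11 = 1323.28 + 3645.29 + 2708.75 = 7677.32
ΣP(Year 2)Q(Year 2) = 147.42×7 + 3495.19×1 + 303.95×11 = 1031.94 + 3495.19 + 3343.45 = 7870.58
link = 7677.32/7870.58 = 0.975445
Chained index = 100 × 1.134467 × 1.145378 × 0.975445 = 126.7488

126.75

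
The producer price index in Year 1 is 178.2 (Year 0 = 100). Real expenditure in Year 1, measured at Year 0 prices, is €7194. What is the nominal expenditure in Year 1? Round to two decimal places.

12819.71

Nominal = Real × (Index/100) = 7194 × (178.2/100)
        = 7194 × 1.782 = 12819.7080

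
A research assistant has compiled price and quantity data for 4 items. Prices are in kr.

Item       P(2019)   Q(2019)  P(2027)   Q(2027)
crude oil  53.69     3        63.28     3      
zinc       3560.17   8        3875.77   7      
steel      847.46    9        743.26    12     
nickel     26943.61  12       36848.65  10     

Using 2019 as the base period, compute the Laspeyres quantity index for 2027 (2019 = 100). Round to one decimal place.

Laspeyres quantity index uses base-period prices as weights.
ΣP(2019)·Q(2027) = 53.69×3 + 3560.17×7 + 847.46×12 + 26943.61×10 = 161.07 + 24921.19 + 10169.52 + 269436.1 = 304687.88
ΣP(2019)·Q(2019) = 53.69×3 + 3560.17×8 + 847.46×9 + 26943.61×12 = 161.07 + 28481.36 + 7627.14 + 323323.32 = 359592.89
Index = 304687.88 / 359592.89 × 100 = 84.7313

84.7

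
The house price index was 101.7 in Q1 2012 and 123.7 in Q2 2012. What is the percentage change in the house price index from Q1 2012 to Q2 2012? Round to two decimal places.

21.63%

Change = (123.7 − 101.7) / 101.7 × 100
       = 22.0 / 101.7 × 100 = 21.6323%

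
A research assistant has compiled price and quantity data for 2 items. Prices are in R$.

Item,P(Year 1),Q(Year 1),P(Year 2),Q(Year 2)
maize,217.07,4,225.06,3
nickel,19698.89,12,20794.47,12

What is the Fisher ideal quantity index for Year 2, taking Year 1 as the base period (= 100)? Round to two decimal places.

99.91

Laspeyres component (base-period weights):
ΣP(Year 1)Q(Year 2) = 217.07×3 + 19698.89×12 = 651.21 + 236386.68 = 237037.89
ΣP(Year 1)Q(Year 1) = 217.07×4 + 19698.89×12 = 868.28 + 236386.68 = 237254.96
L = 237037.89 / 237254.96 × 100 = 99.9085
Paasche component (current-period weights):
ΣP(Year 2)Q(Year 2) = 225.06×3 + 20794.47×12 = 675.18 + 249533.64 = 250208.82
ΣP(Year 2)Q(Year 1) = 225.06×4 + 20794.47×12 = 900.24 + 249533.64 = 250433.88
P = 250208.82 / 250433.88 × 100 = 99.9101
Fisher = √(L × P) = √(99.9085 × 99.9101) = 99.9093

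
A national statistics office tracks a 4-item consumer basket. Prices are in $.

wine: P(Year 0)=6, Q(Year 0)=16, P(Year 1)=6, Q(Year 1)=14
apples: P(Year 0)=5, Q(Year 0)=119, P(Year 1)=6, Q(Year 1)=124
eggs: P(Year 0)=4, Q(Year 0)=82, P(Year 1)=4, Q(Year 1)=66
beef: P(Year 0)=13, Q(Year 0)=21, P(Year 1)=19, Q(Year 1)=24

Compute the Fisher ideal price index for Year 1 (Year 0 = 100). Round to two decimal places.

119.95

Laspeyres component (base-period weights):
ΣP(Year 1)Q(Year 0) = 6×16 + 6×119 + 4×82 + 19×21 = 96 + 714 + 328 + 399 = 1537
ΣP(Year 0)Q(Year 0) = 6×16 + 5×119 + 4×82 + 13×21 = 96 + 595 + 328 + 273 = 1292
L = 1537 / 1292 × 100 = 118.9628
Paasche component (current-period weights):
ΣP(Year 1)Q(Year 1) = 6×14 + 6×124 + 4×66 + 19×24 = 84 + 744 + 264 + 456 = 1548
ΣP(Year 0)Q(Year 1) = 6×14 + 5×124 + 4×66 + 13×24 = 84 + 620 + 264 + 312 = 1280
P = 1548 / 1280 × 100 = 120.9375
Fisher = √(L × P) = √(118.9628 × 120.9375) = 119.9461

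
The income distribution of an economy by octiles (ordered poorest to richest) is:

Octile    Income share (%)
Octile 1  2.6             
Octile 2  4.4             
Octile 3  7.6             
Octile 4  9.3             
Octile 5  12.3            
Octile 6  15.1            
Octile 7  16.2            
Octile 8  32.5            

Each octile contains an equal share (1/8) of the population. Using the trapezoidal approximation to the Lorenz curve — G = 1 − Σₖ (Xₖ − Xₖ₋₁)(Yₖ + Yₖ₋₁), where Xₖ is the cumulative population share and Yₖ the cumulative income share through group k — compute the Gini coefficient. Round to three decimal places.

Cumulative income shares Yₖ: 0.0260, 0.0700, 0.1460, 0.2390, 0.3620, 0.5130, 0.6750, 1.0000
Σ (Xₖ−Xₖ₋₁)(Yₖ+Yₖ₋₁) = (1/8)(0.0260+0.0000) + (1/8)(0.0700+0.0260) + (1/8)(0.1460+0.0700) + (1/8)(0.2390+0.1460) + (1/8)(0.3620+0.2390) + (1/8)(0.5130+0.3620) + (1/8)(0.6750+0.5130) + (1/8)(1.0000+0.6750)
  = 0.0033 + 0.0120 + 0.0270 + 0.0481 + 0.0751 + 0.1094 + 0.1485 + 0.2094 = 0.6328
G = 1 − 0.6328 = 0.3672

0.367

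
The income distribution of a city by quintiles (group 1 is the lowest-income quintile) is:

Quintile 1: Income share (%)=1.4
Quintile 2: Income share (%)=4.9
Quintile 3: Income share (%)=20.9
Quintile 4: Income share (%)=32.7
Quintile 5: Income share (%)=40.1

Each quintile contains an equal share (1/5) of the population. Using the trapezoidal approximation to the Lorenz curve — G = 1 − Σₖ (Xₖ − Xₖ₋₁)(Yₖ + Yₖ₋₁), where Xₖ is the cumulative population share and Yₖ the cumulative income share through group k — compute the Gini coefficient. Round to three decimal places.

0.421

Cumulative income shares Yₖ: 0.0140, 0.0630, 0.2720, 0.5990, 1.0000
Σ (Xₖ−Xₖ₋₁)(Yₖ+Yₖ₋₁) = (1/5)(0.0140+0.0000) + (1/5)(0.0630+0.0140) + (1/5)(0.2720+0.0630) + (1/5)(0.5990+0.2720) + (1/5)(1.0000+0.5990)
  = 0.0028 + 0.0154 + 0.0670 + 0.1742 + 0.3198 = 0.5792
G = 1 − 0.5792 = 0.4208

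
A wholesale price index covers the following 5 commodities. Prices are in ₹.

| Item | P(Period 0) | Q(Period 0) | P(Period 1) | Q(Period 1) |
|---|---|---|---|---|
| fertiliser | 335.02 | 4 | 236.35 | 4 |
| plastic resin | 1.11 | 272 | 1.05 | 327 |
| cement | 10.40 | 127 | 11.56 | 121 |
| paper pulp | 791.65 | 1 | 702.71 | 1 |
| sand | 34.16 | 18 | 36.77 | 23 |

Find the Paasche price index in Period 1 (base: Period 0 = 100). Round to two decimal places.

Paasche price index uses current-period quantities as weights.
ΣP(Period 1)·Q(Period 1) = 236.35×4 + 1.05×327 + 11.56×121 + 702.71×1 + 36.77×23 = 945.4 + 343.35 + 1398.76 + 702.71 + 845.71 = 4235.93
ΣP(Period 0)·Q(Period 1) = 335.02×4 + 1.11×327 + 10.40×121 + 791.65×1 + 34.16×23 = 1340.08 + 362.97 + 1258.4 + 791.65 + 785.68 = 4538.78
Index = 4235.93 / 4538.78 × 100 = 93.3275

93.33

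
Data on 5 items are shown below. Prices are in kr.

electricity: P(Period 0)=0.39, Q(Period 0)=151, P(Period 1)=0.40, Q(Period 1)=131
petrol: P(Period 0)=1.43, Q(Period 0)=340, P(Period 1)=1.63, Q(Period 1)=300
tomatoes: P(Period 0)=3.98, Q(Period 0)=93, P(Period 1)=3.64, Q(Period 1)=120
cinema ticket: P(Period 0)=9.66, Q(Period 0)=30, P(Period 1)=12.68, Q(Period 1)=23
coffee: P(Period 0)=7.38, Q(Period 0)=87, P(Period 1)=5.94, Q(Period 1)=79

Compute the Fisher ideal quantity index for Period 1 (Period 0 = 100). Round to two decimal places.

Laspeyres component (base-period weights):
ΣP(Period 0)Q(Period 1) = 0.39×131 + 1.43×300 + 3.98×120 + 9.66×23 + 7.38×79 = 51.09 + 429 + 477.6 + 222.18 + 583.02 = 1762.89
ΣP(Period 0)Q(Period 0) = 0.39×151 + 1.43×340 + 3.98×93 + 9.66×30 + 7.38×87 = 58.89 + 486.2 + 370.14 + 289.8 + 642.06 = 1847.09
L = 1762.89 / 1847.09 × 100 = 95.4415
Paasche component (current-period weights):
ΣP(Period 1)Q(Period 1) = 0.40×131 + 1.63×300 + 3.64×120 + 12.68×23 + 5.94×79 = 52.4 + 489 + 436.8 + 291.64 + 469.26 = 1739.1
ΣP(Period 1)Q(Period 0) = 0.40×151 + 1.63×340 + 3.64×93 + 12.68×30 + 5.94×87 = 60.4 + 554.2 + 338.52 + 380.4 + 516.78 = 1850.3
P = 1739.1 / 1850.3 × 100 = 93.9902
Fisher = √(L × P) = √(95.4415 × 93.9902) = 94.7130

94.71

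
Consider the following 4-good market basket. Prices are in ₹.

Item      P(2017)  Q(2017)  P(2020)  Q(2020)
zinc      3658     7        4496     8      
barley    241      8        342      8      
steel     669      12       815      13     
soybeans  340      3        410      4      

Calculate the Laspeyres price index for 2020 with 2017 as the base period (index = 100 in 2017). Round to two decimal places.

123.61

Laspeyres price index uses base-period quantities as weights.
ΣP(2020)·Q(2017) = 4496×7 + 342×8 + 815×12 + 410×3 = 31472 + 2736 + 9780 + 1230 = 45218
ΣP(2017)·Q(2017) = 3658×7 + 241×8 + 669×12 + 340×3 = 25606 + 1928 + 8028 + 1020 = 36582
Index = 45218 / 36582 × 100 = 123.6072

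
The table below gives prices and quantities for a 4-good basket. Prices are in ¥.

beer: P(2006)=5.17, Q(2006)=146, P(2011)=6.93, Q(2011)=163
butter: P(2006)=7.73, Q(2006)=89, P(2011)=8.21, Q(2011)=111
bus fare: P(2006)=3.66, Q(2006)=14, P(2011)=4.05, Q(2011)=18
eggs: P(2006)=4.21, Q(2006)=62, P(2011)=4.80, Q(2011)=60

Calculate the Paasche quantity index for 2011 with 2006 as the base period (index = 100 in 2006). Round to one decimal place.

114.5

Paasche quantity index uses current-period prices as weights.
ΣP(2011)·Q(2011) = 6.93×163 + 8.21×111 + 4.05×18 + 4.80×60 = 1129.59 + 911.31 + 72.9 + 288 = 2401.8
ΣP(2011)·Q(2006) = 6.93×146 + 8.21×89 + 4.05×14 + 4.80×62 = 1011.78 + 730.69 + 56.7 + 297.6 = 2096.77
Index = 2401.8 / 2096.77 × 100 = 114.5476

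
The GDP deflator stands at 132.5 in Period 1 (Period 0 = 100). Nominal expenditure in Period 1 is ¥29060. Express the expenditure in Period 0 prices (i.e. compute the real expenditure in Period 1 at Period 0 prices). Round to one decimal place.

Real = Nominal ÷ (Index/100) = 29060 ÷ (132.5/100)
     = 29060 ÷ 1.325 = 21932.0755

21932.1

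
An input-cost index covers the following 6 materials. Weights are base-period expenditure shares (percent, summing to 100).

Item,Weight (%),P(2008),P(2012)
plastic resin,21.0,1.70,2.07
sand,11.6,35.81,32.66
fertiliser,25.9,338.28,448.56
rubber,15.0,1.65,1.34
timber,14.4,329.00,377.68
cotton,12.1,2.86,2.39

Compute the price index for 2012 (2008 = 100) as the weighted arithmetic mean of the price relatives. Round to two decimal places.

plastic resin: 21.0 × (2.07/1.70) = 21.0 × 1.217647 = 25.5706
sand: 11.6 × (32.66/35.81) = 11.6 × 0.912036 = 10.5796
fertiliser: 25.9 × (448.56/338.28) = 25.9 × 1.326002 = 34.3435
rubber: 15.0 × (1.34/1.65) = 15.0 × 0.812121 = 12.1818
timber: 14.4 × (377.68/329.00) = 14.4 × 1.147964 = 16.5307
cotton: 12.1 × (2.39/2.86) = 12.1 × 0.835664 = 10.1115
Index = Σ wᵢ·(p₁ᵢ/p₀ᵢ) = 25.5706 + 10.5796 + 34.3435 + 12.1818 + 16.5307 + 10.1115 = 109.3177

109.32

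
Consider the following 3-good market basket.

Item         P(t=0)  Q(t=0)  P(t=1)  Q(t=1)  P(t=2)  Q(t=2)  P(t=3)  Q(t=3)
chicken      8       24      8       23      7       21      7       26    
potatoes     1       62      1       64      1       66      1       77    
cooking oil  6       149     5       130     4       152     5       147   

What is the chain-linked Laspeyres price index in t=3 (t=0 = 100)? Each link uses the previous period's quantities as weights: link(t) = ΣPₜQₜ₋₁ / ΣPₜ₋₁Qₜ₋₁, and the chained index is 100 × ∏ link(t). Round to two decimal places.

85.56

Link t=0→t=1:
ΣP(t=1)Q(t=0) = 8×24 + 1×62 + 5×149 = 192 + 62 + 745 = 999
ΣP(t=0)Q(t=0) = 8×24 + 1×62 + 6×149 = 192 + 62 + 894 = 1148
link = 999/1148 = 0.870209
Link t=1→t=2:
ΣP(t=2)Q(t=1) = 7×23 + 1×64 + 4×130 = 161 + 64 + 520 = 745
ΣP(t=1)Q(t=1) = 8×23 + 1×64 + 5×130 = 184 + 64 + 650 = 898
link = 745/898 = 0.829621
Link t=2→t=3:
ΣP(t=3)Q(t=2) = 7×21 + 1×66 + 5×152 = 147 + 66 + 760 = 973
ΣP(t=2)Q(t=2) = 7×21 + 1×66 + 4×152 = 147 + 66 + 608 = 821
link = 973/821 = 1.185140
Chained index = 100 × 0.870209 × 0.829621 × 1.185140 = 85.5605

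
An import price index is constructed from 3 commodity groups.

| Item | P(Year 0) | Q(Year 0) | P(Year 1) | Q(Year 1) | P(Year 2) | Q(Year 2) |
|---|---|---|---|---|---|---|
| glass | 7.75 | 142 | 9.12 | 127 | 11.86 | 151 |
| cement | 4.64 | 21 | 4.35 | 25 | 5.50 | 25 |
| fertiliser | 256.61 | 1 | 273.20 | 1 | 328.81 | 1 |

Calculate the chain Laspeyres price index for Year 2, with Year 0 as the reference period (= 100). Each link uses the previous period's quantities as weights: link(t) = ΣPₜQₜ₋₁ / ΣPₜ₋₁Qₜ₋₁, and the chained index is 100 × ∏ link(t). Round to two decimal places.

Link Year 0→Year 1:
ΣP(Year 1)Q(Year 0) = 9.12×142 + 4.35×21 + 273.20×1 = 1295.04 + 91.35 + 273.2 = 1659.59
ΣP(Year 0)Q(Year 0) = 7.75×142 + 4.64×21 + 256.61×1 = 1100.5 + 97.44 + 256.61 = 1454.55
link = 1659.59/1454.55 = 1.140965
Link Year 1→Year 2:
ΣP(Year 2)Q(Year 1) = 11.86×127 + 5.50×25 + 328.81×1 = 1506.22 + 137.5 + 328.81 = 1972.53
ΣP(Year 1)Q(Year 1) = 9.12×127 + 4.35×25 + 273.20×1 = 1158.24 + 108.75 + 273.2 = 1540.19
link = 1972.53/1540.19 = 1.280706
Chained index = 100 × 1.140965 × 1.280706 = 146.1240

146.12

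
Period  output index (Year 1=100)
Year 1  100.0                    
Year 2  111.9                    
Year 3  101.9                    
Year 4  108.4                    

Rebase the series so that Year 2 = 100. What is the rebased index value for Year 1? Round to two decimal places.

89.37

Rebased(Year 1) = 100.0 / 111.9 × 100 = 89.3655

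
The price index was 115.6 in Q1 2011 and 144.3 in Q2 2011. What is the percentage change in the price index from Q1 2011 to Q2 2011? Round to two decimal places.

24.83%

Change = (144.3 − 115.6) / 115.6 × 100
       = 28.7 / 115.6 × 100 = 24.8270%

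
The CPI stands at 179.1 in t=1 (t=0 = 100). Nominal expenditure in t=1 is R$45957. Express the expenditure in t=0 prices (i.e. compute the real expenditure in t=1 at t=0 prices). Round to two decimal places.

25659.97

Real = Nominal ÷ (Index/100) = 45957 ÷ (179.1/100)
     = 45957 ÷ 1.791 = 25659.9665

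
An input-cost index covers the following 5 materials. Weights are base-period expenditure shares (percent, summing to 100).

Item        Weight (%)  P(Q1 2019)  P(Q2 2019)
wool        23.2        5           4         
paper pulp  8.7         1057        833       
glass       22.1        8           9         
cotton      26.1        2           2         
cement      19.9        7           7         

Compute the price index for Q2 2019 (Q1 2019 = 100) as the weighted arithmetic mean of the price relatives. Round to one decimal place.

wool: 23.2 × (4/5) = 23.2 × 0.800000 = 18.5600
paper pulp: 8.7 × (833/1057) = 8.7 × 0.788079 = 6.8563
glass: 22.1 × (9/8) = 22.1 × 1.125000 = 24.8625
cotton: 26.1 × (2/2) = 26.1 × 1.000000 = 26.1000
cement: 19.9 × (7/7) = 19.9 × 1.000000 = 19.9000
Index = Σ wᵢ·(p₁ᵢ/p₀ᵢ) = 18.5600 + 6.8563 + 24.8625 + 26.1000 + 19.9000 = 96.2788

96.3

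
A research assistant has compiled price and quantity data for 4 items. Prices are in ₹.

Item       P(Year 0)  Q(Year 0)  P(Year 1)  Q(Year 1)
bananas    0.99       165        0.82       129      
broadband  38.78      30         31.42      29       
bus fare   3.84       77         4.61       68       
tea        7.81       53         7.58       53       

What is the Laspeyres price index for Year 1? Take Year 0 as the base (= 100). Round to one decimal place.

Laspeyres price index uses base-period quantities as weights.
ΣP(Year 1)·Q(Year 0) = 0.82×165 + 31.42×30 + 4.61×77 + 7.58×53 = 135.3 + 942.6 + 354.97 + 401.74 = 1834.61
ΣP(Year 0)·Q(Year 0) = 0.99×165 + 38.78×30 + 3.84×77 + 7.81×53 = 163.35 + 1163.4 + 295.68 + 413.93 = 2036.36
Index = 1834.61 / 2036.36 × 100 = 90.0926

90.1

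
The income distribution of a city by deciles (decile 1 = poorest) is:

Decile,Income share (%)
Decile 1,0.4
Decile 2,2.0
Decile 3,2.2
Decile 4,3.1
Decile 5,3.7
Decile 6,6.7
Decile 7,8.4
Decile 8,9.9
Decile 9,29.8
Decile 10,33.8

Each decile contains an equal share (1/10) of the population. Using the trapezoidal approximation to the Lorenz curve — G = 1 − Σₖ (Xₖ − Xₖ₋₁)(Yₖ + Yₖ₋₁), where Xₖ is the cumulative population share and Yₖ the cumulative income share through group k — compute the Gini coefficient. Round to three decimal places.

Cumulative income shares Yₖ: 0.0040, 0.0240, 0.0460, 0.0770, 0.1140, 0.1810, 0.2650, 0.3640, 0.6620, 1.0000
Σ (Xₖ−Xₖ₋₁)(Yₖ+Yₖ₋₁) = (1/10)(0.0040+0.0000) + (1/10)(0.0240+0.0040) + (1/10)(0.0460+0.0240) + (1/10)(0.0770+0.0460) + (1/10)(0.1140+0.0770) + (1/10)(0.1810+0.1140) + (1/10)(0.2650+0.1810) + (1/10)(0.3640+0.2650) + (1/10)(0.6620+0.3640) + (1/10)(1.0000+0.6620)
  = 0.0004 + 0.0028 + 0.0070 + 0.0123 + 0.0191 + 0.0295 + 0.0446 + 0.0629 + 0.1026 + 0.1662 = 0.4474
G = 1 − 0.4474 = 0.5526

0.553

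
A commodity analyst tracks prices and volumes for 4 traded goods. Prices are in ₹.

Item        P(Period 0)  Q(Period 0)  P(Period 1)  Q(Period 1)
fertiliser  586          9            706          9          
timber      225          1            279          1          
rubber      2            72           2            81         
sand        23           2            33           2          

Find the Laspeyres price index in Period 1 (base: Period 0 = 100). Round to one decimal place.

120.3

Laspeyres price index uses base-period quantities as weights.
ΣP(Period 1)·Q(Period 0) = 706×9 + 279×1 + 2×72 + 33×2 = 6354 + 279 + 144 + 66 = 6843
ΣP(Period 0)·Q(Period 0) = 586×9 + 225×1 + 2×72 + 23×2 = 5274 + 225 + 144 + 46 = 5689
Index = 6843 / 5689 × 100 = 120.2848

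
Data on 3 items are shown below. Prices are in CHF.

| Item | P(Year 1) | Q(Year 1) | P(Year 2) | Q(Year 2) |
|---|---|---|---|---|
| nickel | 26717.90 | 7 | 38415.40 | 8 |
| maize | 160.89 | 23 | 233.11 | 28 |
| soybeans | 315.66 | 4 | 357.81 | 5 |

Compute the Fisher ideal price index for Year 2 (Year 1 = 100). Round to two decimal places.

143.59

Laspeyres component (base-period weights):
ΣP(Year 2)Q(Year 1) = 38415.40×7 + 233.11×23 + 357.81×4 = 268907.8 + 5361.53 + 1431.24 = 275700.57
ΣP(Year 1)Q(Year 1) = 26717.90×7 + 160.89×23 + 315.66×4 = 187025.3 + 3700.47 + 1262.64 = 191988.41
L = 275700.57 / 191988.41 × 100 = 143.6027
Paasche component (current-period weights):
ΣP(Year 2)Q(Year 2) = 38415.40×8 + 233.11×28 + 357.81×5 = 307323.2 + 6527.08 + 1789.05 = 315639.33
ΣP(Year 1)Q(Year 2) = 26717.90×8 + 160.89×28 + 315.66×5 = 213743.2 + 4504.92 + 1578.3 = 219826.42
P = 315639.33 / 219826.42 × 100 = 143.5857
Fisher = √(L × P) = √(143.6027 × 143.5857) = 143.5942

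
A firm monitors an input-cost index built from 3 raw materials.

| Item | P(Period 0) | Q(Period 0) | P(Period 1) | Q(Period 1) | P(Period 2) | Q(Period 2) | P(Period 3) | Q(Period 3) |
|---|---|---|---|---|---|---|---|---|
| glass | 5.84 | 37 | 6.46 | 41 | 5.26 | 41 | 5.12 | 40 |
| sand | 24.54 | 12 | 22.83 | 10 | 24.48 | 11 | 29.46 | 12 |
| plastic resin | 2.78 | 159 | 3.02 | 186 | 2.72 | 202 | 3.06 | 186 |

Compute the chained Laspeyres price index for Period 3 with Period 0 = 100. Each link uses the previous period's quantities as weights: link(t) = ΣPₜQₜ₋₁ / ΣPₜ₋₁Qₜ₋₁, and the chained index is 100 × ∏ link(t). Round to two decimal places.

Link Period 0→Period 1:
ΣP(Period 1)Q(Period 0) = 6.46×37 + 22.83×12 + 3.02×159 = 239.02 + 273.96 + 480.18 = 993.16
ΣP(Period 0)Q(Period 0) = 5.84×37 + 24.54×12 + 2.78×159 = 216.08 + 294.48 + 442.02 = 952.58
link = 993.16/952.58 = 1.042600
Link Period 1→Period 2:
ΣP(Period 2)Q(Period 1) = 5.26×41 + 24.48×10 + 2.72×186 = 215.66 + 244.8 + 505.92 = 966.38
ΣP(Period 1)Q(Period 1) = 6.46×41 + 22.83×10 + 3.02×186 = 264.86 + 228.3 + 561.72 = 1054.88
link = 966.38/1054.88 = 0.916104
Link Period 2→Period 3:
ΣP(Period 3)Q(Period 2) = 5.12×41 + 29.46×11 + 3.06×202 = 209.92 + 324.06 + 618.12 = 1152.1
ΣP(Period 2)Q(Period 2) = 5.26×41 + 24.48×11 + 2.72×202 = 215.66 + 269.28 + 549.44 = 1034.38
link = 1152.1/1034.38 = 1.113807
Chained index = 100 × 1.042600 × 0.916104 × 1.113807 = 106.3831

106.38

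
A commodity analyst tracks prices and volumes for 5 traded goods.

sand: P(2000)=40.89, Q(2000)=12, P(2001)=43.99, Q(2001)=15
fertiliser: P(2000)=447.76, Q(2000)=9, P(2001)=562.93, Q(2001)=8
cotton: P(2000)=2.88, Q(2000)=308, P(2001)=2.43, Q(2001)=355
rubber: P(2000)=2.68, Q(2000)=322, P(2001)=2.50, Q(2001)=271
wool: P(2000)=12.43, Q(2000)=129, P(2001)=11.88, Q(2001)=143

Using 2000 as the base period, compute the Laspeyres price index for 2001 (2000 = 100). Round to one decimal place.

Laspeyres price index uses base-period quantities as weights.
ΣP(2001)·Q(2000) = 43.99×12 + 562.93×9 + 2.43×308 + 2.50×322 + 11.88×129 = 527.88 + 5066.37 + 748.44 + 805 + 1532.52 = 8680.21
ΣP(2000)·Q(2000) = 40.89×12 + 447.76×9 + 2.88×308 + 2.68×322 + 12.43×129 = 490.68 + 4029.84 + 887.04 + 862.96 + 1603.47 = 7873.99
Index = 8680.21 / 7873.99 × 100 = 110.2390

110.2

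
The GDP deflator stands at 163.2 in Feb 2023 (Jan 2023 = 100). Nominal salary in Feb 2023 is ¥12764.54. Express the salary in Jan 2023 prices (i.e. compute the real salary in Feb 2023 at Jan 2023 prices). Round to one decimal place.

Real = Nominal ÷ (Index/100) = 12764.54 ÷ (163.2/100)
     = 12764.54 ÷ 1.632 = 7821.4093

7821.4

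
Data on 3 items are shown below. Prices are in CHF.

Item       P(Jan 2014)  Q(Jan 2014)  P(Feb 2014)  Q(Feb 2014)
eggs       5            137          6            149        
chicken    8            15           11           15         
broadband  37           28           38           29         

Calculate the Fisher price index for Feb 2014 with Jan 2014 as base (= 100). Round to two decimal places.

111.46

Laspeyres component (base-period weights):
ΣP(Feb 2014)Q(Jan 2014) = 6×137 + 11×15 + 38×28 = 822 + 165 + 1064 = 2051
ΣP(Jan 2014)Q(Jan 2014) = 5×137 + 8×15 + 37×28 = 685 + 120 + 1036 = 1841
L = 2051 / 1841 × 100 = 111.4068
Paasche component (current-period weights):
ΣP(Feb 2014)Q(Feb 2014) = 6×149 + 11×15 + 38×29 = 894 + 165 + 1102 = 2161
ΣP(Jan 2014)Q(Feb 2014) = 5×149 + 8×15 + 37×29 = 745 + 120 + 1073 = 1938
P = 2161 / 1938 × 100 = 111.5067
Fisher = √(L × P) = √(111.4068 × 111.5067) = 111.4568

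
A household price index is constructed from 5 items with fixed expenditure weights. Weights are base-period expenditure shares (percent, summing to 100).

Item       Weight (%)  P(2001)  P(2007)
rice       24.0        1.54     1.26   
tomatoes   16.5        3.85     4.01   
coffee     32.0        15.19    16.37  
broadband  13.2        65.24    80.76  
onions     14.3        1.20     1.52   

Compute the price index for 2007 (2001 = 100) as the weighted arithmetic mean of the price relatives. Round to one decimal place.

105.8

rice: 24.0 × (1.26/1.54) = 24.0 × 0.818182 = 19.6364
tomatoes: 16.5 × (4.01/3.85) = 16.5 × 1.041558 = 17.1857
coffee: 32.0 × (16.37/15.19) = 32.0 × 1.077683 = 34.4858
broadband: 13.2 × (80.76/65.24) = 13.2 × 1.237891 = 16.3402
onions: 14.3 × (1.52/1.20) = 14.3 × 1.266667 = 18.1133
Index = Σ wᵢ·(p₁ᵢ/p₀ᵢ) = 19.6364 + 17.1857 + 34.4858 + 16.3402 + 18.1133 = 105.7614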